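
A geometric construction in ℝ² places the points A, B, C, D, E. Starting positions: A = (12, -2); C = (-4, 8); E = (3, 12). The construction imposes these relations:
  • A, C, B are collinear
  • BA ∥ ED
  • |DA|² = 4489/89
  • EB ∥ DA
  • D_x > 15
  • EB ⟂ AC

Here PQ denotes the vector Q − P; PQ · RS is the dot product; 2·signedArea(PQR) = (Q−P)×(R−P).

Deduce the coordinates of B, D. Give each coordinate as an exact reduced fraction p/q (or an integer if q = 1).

B = (-68/89, 532/89)
D = (1403/89, 358/89)

1. B_x = -68/89  [A, C, B are collinear ∩ EB ⟂ AC]
2. B_y = 532/89  [A, C, B are collinear ∩ EB ⟂ AC]
   → B = (-68/89, 532/89)
3. D_x = 1403/89  [EB ∥ DA ∩ BA ∥ ED]
4. D_y = 358/89  [EB ∥ DA ∩ BA ∥ ED]
   → D = (1403/89, 358/89)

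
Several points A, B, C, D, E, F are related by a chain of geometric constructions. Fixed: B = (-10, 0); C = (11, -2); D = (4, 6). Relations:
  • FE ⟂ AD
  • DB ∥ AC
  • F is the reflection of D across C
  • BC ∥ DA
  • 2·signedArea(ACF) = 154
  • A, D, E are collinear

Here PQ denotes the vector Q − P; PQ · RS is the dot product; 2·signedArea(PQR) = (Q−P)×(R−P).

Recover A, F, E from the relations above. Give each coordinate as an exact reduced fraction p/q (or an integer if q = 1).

A = (25, 4)
E = (8626/445, 2018/445)
F = (18, -10)

1. A_x = 25  [DB ∥ AC ∩ BC ∥ DA]
2. A_y = 4  [DB ∥ AC ∩ BC ∥ DA]
   → A = (25, 4)
3. F_x = 18  [F is the reflection of D across C]
4. F_y = -10  [F is the reflection of D across C]
   → F = (18, -10)
5. E_x = 8626/445  [A, D, E are collinear ∩ FE ⟂ AD]
6. E_y = 2018/445  [A, D, E are collinear ∩ FE ⟂ AD]
   → E = (8626/445, 2018/445)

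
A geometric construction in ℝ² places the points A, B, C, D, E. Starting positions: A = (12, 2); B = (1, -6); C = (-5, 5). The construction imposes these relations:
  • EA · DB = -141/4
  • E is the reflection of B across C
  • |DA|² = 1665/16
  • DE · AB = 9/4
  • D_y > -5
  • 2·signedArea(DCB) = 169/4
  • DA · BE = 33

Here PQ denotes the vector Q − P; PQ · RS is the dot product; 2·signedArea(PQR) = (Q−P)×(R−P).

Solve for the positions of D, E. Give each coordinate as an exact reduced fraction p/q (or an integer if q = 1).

D = (15/4, -4)
E = (-11, 16)

1. E_x = -11  [E is the reflection of B across C]
2. E_y = 16  [E is the reflection of B across C]
   → E = (-11, 16)
3. D_x = 15/4  [2·signedArea(DCB) = 169/4 ∩ DA · BE = 33]
4. D_y = -4  [2·signedArea(DCB) = 169/4 ∩ DA · BE = 33]
   → D = (15/4, -4)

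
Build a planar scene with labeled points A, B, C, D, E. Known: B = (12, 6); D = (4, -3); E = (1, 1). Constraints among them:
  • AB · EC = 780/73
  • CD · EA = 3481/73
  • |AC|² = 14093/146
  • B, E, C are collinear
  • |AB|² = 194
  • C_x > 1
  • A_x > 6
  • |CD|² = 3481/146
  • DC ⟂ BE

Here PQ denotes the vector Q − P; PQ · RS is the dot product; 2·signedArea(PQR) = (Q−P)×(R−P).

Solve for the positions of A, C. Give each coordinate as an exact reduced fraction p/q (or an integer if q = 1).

A = (7, -7)
C = (289/146, 211/146)

1. C_x = 289/146  [B, E, C are collinear ∩ DC ⟂ BE]
2. C_y = 211/146  [B, E, C are collinear ∩ DC ⟂ BE]
   → C = (289/146, 211/146)
3. A_x = 7  [AB · EC = 780/73 ∩ CD · EA = 3481/73]
4. A_y = -7  [AB · EC = 780/73 ∩ CD · EA = 3481/73]
   → A = (7, -7)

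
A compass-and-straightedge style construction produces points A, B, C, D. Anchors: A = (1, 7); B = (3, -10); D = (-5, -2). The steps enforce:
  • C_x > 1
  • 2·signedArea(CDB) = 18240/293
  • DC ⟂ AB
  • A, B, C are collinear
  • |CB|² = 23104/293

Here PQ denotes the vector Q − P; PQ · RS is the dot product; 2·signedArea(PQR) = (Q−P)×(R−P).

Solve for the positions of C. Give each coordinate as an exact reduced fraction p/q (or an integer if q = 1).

C = (575/293, -346/293)

1. C_x = 575/293  [A, B, C are collinear ∩ DC ⟂ AB]
2. C_y = -346/293  [A, B, C are collinear ∩ DC ⟂ AB]
   → C = (575/293, -346/293)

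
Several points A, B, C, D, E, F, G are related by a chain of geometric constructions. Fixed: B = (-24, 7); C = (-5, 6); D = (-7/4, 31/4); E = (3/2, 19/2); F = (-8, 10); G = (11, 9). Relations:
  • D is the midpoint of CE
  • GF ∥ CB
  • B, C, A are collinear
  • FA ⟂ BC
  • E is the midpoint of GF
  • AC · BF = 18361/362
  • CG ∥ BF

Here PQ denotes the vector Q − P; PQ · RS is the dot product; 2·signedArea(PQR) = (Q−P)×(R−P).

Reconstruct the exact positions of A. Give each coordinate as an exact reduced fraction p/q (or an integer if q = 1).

1. A_x = -2969/362  [B, C, A are collinear ∩ FA ⟂ BC]
2. A_y = 2233/362  [B, C, A are collinear ∩ FA ⟂ BC]
   → A = (-2969/362, 2233/362)

A = (-2969/362, 2233/362)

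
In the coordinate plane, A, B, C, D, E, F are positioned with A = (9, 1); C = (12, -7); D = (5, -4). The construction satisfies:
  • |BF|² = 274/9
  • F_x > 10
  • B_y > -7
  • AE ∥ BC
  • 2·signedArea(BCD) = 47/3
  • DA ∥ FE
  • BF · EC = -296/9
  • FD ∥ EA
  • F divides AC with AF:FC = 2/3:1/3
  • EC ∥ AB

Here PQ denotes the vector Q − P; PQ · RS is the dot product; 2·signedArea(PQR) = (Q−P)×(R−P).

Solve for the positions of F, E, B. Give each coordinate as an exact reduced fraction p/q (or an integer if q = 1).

B = (6, -20/3)
E = (15, 2/3)
F = (11, -13/3)

1. F_x = 11  [F divides AC with AF:FC = 2/3:1/3]
2. F_y = -13/3  [F divides AC with AF:FC = 2/3:1/3]
   → F = (11, -13/3)
3. E_x = 15  [FD ∥ EA ∩ DA ∥ FE]
4. E_y = 2/3  [FD ∥ EA ∩ DA ∥ FE]
   → E = (15, 2/3)
5. B_x = 6  [AE ∥ BC ∩ EC ∥ AB]
6. B_y = -20/3  [AE ∥ BC ∩ EC ∥ AB]
   → B = (6, -20/3)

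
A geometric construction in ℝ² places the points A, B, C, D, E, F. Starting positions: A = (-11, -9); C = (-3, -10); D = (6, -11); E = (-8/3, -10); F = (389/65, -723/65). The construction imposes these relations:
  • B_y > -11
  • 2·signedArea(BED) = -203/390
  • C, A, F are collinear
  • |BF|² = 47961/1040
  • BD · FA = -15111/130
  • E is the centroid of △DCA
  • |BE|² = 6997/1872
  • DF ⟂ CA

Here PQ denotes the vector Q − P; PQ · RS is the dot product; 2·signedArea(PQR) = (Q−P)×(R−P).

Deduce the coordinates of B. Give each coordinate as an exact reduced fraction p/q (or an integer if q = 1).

1. B_x = -49/65  [BD · FA = -15111/130 ∩ 2·signedArea(BED) = -203/390]
2. B_y = -2673/260  [BD · FA = -15111/130 ∩ 2·signedArea(BED) = -203/390]
   → B = (-49/65, -2673/260)

B = (-49/65, -2673/260)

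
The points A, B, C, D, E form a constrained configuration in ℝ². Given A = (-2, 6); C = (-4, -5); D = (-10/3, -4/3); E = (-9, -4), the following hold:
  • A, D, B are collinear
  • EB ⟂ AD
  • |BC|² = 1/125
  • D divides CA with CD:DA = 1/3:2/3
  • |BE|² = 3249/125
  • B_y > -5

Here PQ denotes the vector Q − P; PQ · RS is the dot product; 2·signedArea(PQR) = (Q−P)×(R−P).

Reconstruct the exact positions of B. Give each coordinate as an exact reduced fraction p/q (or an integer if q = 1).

B = (-498/125, -614/125)

1. B_x = -498/125  [A, D, B are collinear ∩ EB ⟂ AD]
2. B_y = -614/125  [A, D, B are collinear ∩ EB ⟂ AD]
   → B = (-498/125, -614/125)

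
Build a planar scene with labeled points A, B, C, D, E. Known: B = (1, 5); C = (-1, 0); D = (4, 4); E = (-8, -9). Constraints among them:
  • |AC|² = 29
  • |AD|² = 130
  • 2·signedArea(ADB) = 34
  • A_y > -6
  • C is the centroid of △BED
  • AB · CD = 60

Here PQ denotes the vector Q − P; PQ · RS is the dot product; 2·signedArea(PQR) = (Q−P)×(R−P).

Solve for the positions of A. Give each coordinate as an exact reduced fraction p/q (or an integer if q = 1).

A = (-3, -5)

1. A_x = -3  [AB · CD = 60 ∩ 2·signedArea(ADB) = 34]
2. A_y = -5  [AB · CD = 60 ∩ 2·signedArea(ADB) = 34]
   → A = (-3, -5)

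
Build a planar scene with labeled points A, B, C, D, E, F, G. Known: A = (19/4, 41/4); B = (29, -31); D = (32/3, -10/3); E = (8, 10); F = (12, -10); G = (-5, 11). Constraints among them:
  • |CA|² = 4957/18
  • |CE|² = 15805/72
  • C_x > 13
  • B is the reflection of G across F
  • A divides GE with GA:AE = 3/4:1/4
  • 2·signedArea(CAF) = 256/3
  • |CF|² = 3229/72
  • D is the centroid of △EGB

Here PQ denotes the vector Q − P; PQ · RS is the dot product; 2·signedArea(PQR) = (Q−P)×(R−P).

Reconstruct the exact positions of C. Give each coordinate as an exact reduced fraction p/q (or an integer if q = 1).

C = (167/12, -43/12)

1. C_x = 167/12  [line 81/4·x + 29/4·y + -1535/6 = 0 ∩ |CA|² = 4957/18]
2. C_y = -43/12  [line 81/4·x + 29/4·y + -1535/6 = 0 ∩ |CA|² = 4957/18]
   → C = (167/12, -43/12)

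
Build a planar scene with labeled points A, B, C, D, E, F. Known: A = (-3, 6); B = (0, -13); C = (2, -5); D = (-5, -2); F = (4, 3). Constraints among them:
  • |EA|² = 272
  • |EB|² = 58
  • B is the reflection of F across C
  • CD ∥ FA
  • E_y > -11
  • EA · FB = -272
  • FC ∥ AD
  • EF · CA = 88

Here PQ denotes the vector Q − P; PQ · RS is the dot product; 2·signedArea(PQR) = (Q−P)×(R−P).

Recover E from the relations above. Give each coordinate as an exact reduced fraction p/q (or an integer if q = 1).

E = (-7, -10)

1. E_x = -7  [EA · FB = -272 ∩ EF · CA = 88]
2. E_y = -10  [EA · FB = -272 ∩ EF · CA = 88]
   → E = (-7, -10)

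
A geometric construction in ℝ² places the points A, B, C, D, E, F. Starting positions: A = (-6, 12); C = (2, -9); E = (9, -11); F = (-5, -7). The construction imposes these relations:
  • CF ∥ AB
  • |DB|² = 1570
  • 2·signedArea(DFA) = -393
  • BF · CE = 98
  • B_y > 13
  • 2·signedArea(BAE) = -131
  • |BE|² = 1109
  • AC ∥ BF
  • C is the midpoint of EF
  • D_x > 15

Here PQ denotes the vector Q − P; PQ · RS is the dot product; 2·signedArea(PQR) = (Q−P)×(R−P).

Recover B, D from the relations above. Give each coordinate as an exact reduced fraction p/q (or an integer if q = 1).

B = (-13, 14)
D = (16, -13)

1. B_x = -13  [AC ∥ BF ∩ CF ∥ AB]
2. B_y = 14  [AC ∥ BF ∩ CF ∥ AB]
   → B = (-13, 14)
3. D_x = 16  [line -19·x + -1·y + 291 = 0 ∩ |DB|² = 1570]
4. D_y = -13  [line -19·x + -1·y + 291 = 0 ∩ |DB|² = 1570]
   → D = (16, -13)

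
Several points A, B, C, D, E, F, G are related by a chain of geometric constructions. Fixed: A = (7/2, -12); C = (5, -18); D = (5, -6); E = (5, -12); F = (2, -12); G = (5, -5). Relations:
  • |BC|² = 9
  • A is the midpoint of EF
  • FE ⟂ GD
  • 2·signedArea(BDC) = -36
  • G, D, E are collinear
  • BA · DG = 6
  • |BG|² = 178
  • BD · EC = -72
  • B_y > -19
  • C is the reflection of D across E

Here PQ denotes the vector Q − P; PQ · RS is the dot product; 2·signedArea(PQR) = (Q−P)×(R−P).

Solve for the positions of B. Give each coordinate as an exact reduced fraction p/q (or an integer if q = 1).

B = (2, -18)

1. B_x = 2  [BA · DG = 6 ∩ 2·signedArea(BDC) = -36]
2. B_y = -18  [BA · DG = 6 ∩ 2·signedArea(BDC) = -36]
   → B = (2, -18)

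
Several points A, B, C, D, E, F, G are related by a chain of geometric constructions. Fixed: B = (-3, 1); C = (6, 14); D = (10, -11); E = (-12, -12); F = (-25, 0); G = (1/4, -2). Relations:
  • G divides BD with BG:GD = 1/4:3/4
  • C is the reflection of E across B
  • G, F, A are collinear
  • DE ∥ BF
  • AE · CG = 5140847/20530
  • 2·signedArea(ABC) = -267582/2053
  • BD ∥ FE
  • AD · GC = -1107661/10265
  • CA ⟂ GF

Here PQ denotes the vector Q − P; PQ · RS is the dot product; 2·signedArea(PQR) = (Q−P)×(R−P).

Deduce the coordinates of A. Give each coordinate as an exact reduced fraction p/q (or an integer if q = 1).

A = (48294/10265, -24152/10265)

1. A_x = 48294/10265  [G, F, A are collinear ∩ CA ⟂ GF]
2. A_y = -24152/10265  [G, F, A are collinear ∩ CA ⟂ GF]
   → A = (48294/10265, -24152/10265)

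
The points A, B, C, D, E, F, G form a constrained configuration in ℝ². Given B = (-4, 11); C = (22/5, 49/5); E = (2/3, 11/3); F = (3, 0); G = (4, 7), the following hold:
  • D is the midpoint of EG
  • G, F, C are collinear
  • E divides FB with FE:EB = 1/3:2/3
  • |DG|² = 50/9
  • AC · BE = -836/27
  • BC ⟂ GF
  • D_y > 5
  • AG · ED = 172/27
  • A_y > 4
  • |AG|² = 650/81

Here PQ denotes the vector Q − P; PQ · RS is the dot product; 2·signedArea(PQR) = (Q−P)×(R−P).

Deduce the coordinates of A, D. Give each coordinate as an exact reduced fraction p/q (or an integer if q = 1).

1. D_x = 7/3  [D is the midpoint of EG]
2. D_y = 16/3  [D is the midpoint of EG]
   → D = (7/3, 16/3)
3. A_x = 121/45  [AC · BE = -836/27 ∩ AG · ED = 172/27]
4. A_y = 202/45  [AC · BE = -836/27 ∩ AG · ED = 172/27]
   → A = (121/45, 202/45)

A = (121/45, 202/45)
D = (7/3, 16/3)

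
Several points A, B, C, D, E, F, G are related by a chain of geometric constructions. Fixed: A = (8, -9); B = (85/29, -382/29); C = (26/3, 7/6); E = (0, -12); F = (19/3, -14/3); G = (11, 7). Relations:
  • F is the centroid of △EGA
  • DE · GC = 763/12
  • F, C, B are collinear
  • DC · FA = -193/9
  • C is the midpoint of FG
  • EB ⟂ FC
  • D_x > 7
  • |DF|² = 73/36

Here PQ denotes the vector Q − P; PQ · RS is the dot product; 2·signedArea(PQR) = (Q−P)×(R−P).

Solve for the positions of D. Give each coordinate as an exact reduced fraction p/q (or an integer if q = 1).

D = (23/3, -25/6)

1. D_x = 23/3  [DC · FA = -193/9 ∩ DE · GC = 763/12]
2. D_y = -25/6  [DC · FA = -193/9 ∩ DE · GC = 763/12]
   → D = (23/3, -25/6)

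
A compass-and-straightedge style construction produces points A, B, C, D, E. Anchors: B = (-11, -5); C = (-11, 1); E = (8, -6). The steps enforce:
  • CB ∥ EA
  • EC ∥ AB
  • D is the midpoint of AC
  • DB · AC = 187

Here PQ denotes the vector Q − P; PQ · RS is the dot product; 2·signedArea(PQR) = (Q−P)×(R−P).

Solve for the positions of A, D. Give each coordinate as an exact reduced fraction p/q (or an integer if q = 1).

1. A_x = 8  [EC ∥ AB ∩ CB ∥ EA]
2. A_y = -12  [EC ∥ AB ∩ CB ∥ EA]
   → A = (8, -12)
3. D_x = -3/2  [D is the midpoint of AC]
4. D_y = -11/2  [D is the midpoint of AC]
   → D = (-3/2, -11/2)

A = (8, -12)
D = (-3/2, -11/2)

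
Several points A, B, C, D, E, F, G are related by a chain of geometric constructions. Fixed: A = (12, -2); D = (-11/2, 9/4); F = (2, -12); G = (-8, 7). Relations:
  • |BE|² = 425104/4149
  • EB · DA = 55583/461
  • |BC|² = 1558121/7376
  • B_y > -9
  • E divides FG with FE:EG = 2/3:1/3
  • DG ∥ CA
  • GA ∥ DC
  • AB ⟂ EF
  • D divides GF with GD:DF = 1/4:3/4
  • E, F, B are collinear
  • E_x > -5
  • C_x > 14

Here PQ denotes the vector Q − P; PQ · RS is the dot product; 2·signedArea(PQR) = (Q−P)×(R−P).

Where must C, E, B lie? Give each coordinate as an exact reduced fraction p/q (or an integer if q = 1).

B = (22/461, -3822/461)
C = (29/2, -27/4)
E = (-14/3, 2/3)

1. C_x = 29/2  [DG ∥ CA ∩ GA ∥ DC]
2. C_y = -27/4  [DG ∥ CA ∩ GA ∥ DC]
   → C = (29/2, -27/4)
3. E_x = -14/3  [E divides FG with FE:EG = 2/3:1/3]
4. E_y = 2/3  [E divides FG with FE:EG = 2/3:1/3]
   → E = (-14/3, 2/3)
5. B_x = 22/461  [E, F, B are collinear ∩ AB ⟂ EF]
6. B_y = -3822/461  [E, F, B are collinear ∩ AB ⟂ EF]
   → B = (22/461, -3822/461)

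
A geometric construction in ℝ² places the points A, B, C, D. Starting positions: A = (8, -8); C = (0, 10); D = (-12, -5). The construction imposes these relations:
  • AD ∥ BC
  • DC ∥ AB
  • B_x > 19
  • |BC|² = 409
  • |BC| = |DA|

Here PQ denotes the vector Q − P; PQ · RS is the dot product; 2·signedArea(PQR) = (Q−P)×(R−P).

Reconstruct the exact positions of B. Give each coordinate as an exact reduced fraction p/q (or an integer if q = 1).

1. B_x = 20  [AD ∥ BC ∩ DC ∥ AB]
2. B_y = 7  [AD ∥ BC ∩ DC ∥ AB]
   → B = (20, 7)

B = (20, 7)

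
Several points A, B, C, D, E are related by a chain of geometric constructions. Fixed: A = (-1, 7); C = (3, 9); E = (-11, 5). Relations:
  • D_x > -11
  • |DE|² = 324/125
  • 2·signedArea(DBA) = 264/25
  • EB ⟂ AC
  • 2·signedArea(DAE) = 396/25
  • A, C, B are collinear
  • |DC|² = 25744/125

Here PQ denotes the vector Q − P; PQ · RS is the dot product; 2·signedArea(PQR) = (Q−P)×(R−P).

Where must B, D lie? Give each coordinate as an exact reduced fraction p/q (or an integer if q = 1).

1. B_x = -49/5  [A, C, B are collinear ∩ EB ⟂ AC]
2. B_y = 13/5  [A, C, B are collinear ∩ EB ⟂ AC]
   → B = (-49/5, 13/5)
3. D_x = -257/25  [2·signedArea(DAE) = 396/25 ∩ 2·signedArea(DBA) = 264/25]
4. D_y = 89/25  [2·signedArea(DAE) = 396/25 ∩ 2·signedArea(DBA) = 264/25]
   → D = (-257/25, 89/25)

B = (-49/5, 13/5)
D = (-257/25, 89/25)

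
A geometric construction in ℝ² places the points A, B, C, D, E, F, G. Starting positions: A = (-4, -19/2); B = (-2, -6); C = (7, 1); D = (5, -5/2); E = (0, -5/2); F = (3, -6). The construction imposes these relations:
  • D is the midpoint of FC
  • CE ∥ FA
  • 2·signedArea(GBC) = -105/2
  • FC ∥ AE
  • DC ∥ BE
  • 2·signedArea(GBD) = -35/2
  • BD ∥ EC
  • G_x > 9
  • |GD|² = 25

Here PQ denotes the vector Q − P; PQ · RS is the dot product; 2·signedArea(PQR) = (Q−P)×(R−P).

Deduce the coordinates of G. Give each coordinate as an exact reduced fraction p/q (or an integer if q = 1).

1. G_x = 10  [2·signedArea(GBC) = -105/2 ∩ 2·signedArea(GBD) = -35/2]
2. G_y = -5/2  [2·signedArea(GBC) = -105/2 ∩ 2·signedArea(GBD) = -35/2]
   → G = (10, -5/2)

G = (10, -5/2)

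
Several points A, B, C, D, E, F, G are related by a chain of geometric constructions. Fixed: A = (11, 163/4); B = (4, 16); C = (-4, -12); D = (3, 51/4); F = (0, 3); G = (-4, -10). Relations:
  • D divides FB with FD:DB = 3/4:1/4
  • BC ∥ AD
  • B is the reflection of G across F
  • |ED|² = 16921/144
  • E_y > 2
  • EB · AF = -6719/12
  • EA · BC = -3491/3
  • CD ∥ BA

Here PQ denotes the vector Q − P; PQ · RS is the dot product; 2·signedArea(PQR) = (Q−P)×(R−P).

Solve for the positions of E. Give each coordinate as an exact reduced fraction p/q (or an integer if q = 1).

1. E_x = 0  [EB · AF = -6719/12 ∩ EA · BC = -3491/3]
2. E_y = 7/3  [EB · AF = -6719/12 ∩ EA · BC = -3491/3]
   → E = (0, 7/3)

E = (0, 7/3)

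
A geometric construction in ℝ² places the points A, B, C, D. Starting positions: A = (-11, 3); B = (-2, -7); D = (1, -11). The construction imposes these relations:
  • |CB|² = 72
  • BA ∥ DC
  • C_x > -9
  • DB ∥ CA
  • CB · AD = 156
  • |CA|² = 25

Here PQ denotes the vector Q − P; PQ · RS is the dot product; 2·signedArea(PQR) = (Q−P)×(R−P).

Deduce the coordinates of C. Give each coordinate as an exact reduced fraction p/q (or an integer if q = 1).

C = (-8, -1)

1. C_x = -8  [DB ∥ CA ∩ BA ∥ DC]
2. C_y = -1  [DB ∥ CA ∩ BA ∥ DC]
   → C = (-8, -1)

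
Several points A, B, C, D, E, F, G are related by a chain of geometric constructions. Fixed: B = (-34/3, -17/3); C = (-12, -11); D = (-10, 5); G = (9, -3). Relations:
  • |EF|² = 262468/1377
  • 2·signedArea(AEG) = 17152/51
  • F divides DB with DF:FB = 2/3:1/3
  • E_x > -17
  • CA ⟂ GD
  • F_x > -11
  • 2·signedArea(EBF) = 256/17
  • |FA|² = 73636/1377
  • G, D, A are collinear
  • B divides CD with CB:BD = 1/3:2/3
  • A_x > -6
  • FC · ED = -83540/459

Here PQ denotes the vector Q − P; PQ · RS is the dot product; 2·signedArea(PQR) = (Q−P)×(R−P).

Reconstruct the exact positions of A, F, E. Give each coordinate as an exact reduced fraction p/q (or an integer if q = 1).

A = (-508/85, 281/85)
E = (-4256/255, -3733/255)
F = (-98/9, -19/9)

1. A_x = -508/85  [G, D, A are collinear ∩ CA ⟂ GD]
2. A_y = 281/85  [G, D, A are collinear ∩ CA ⟂ GD]
   → A = (-508/85, 281/85)
3. F_x = -98/9  [F divides DB with DF:FB = 2/3:1/3]
4. F_y = -19/9  [F divides DB with DF:FB = 2/3:1/3]
   → F = (-98/9, -19/9)
5. E_x = -4256/255  [2·signedArea(EBF) = 256/17 ∩ FC · ED = -83540/459]
6. E_y = -3733/255  [2·signedArea(EBF) = 256/17 ∩ FC · ED = -83540/459]
   → E = (-4256/255, -3733/255)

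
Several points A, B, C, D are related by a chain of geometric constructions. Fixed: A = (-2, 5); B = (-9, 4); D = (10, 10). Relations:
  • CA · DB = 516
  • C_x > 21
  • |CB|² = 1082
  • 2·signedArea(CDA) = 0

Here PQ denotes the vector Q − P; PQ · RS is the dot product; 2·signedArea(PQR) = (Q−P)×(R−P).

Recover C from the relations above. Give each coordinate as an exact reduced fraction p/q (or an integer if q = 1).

1. C_x = 22  [2·signedArea(CDA) = 0 ∩ CA · DB = 516]
2. C_y = 15  [2·signedArea(CDA) = 0 ∩ CA · DB = 516]
   → C = (22, 15)

C = (22, 15)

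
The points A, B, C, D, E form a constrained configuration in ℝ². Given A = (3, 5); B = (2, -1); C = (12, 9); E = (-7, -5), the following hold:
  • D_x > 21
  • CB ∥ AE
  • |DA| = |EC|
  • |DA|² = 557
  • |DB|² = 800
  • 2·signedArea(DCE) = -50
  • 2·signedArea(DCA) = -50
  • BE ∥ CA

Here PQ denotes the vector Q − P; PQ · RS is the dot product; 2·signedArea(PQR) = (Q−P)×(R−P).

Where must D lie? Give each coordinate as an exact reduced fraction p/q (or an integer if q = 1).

D = (22, 19)

1. D_x = 22  [2·signedArea(DCE) = -50 ∩ 2·signedArea(DCA) = -50]
2. D_y = 19  [2·signedArea(DCE) = -50 ∩ 2·signedArea(DCA) = -50]
   → D = (22, 19)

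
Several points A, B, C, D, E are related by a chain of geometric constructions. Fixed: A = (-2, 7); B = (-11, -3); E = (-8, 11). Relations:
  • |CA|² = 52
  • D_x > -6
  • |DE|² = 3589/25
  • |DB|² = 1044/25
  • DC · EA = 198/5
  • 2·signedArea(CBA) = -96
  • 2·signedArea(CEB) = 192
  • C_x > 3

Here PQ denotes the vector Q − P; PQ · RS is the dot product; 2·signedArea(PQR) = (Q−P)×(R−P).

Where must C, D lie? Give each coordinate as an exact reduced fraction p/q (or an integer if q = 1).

1. C_x = 4  [2·signedArea(CEB) = 192 ∩ 2·signedArea(CBA) = -96]
2. C_y = 3  [2·signedArea(CEB) = 192 ∩ 2·signedArea(CBA) = -96]
   → C = (4, 3)
3. D_x = -5  [line -6·x + 4·y + -138/5 = 0 ∩ |DB|² = 1044/25]
4. D_y = -3/5  [line -6·x + 4·y + -138/5 = 0 ∩ |DB|² = 1044/25]
   → D = (-5, -3/5)

C = (4, 3)
D = (-5, -3/5)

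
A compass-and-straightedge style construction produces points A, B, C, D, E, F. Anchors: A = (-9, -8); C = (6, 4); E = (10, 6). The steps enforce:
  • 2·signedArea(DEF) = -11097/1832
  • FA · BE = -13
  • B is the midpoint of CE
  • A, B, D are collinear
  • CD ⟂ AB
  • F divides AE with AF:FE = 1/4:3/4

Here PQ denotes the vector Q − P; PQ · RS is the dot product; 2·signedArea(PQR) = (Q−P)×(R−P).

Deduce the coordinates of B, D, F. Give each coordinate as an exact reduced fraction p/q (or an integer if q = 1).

B = (8, 5)
D = (2865/458, 1679/458)
F = (-17/4, -9/2)

1. B_x = 8  [B is the midpoint of CE]
2. B_y = 5  [B is the midpoint of CE]
   → B = (8, 5)
3. D_x = 2865/458  [A, B, D are collinear ∩ CD ⟂ AB]
4. D_y = 1679/458  [A, B, D are collinear ∩ CD ⟂ AB]
   → D = (2865/458, 1679/458)
5. F_x = -17/4  [F divides AE with AF:FE = 1/4:3/4]
6. F_y = -9/2  [F divides AE with AF:FE = 1/4:3/4]
   → F = (-17/4, -9/2)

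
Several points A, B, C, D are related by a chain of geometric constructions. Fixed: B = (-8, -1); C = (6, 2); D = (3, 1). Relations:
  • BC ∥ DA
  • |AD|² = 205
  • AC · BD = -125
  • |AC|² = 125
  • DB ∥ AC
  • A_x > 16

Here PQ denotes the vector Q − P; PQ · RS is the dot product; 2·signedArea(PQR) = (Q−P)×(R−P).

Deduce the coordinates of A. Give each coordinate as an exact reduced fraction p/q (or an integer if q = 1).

1. A_x = 17  [DB ∥ AC ∩ BC ∥ DA]
2. A_y = 4  [DB ∥ AC ∩ BC ∥ DA]
   → A = (17, 4)

A = (17, 4)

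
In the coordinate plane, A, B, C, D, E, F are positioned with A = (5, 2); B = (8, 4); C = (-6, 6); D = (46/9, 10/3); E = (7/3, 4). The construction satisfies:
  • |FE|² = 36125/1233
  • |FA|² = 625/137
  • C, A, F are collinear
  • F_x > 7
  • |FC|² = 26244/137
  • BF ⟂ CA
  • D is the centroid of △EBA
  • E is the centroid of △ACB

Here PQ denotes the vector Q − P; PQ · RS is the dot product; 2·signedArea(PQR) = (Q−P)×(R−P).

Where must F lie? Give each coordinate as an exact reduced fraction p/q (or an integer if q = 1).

1. F_x = 960/137  [C, A, F are collinear ∩ BF ⟂ CA]
2. F_y = 174/137  [C, A, F are collinear ∩ BF ⟂ CA]
   → F = (960/137, 174/137)

F = (960/137, 174/137)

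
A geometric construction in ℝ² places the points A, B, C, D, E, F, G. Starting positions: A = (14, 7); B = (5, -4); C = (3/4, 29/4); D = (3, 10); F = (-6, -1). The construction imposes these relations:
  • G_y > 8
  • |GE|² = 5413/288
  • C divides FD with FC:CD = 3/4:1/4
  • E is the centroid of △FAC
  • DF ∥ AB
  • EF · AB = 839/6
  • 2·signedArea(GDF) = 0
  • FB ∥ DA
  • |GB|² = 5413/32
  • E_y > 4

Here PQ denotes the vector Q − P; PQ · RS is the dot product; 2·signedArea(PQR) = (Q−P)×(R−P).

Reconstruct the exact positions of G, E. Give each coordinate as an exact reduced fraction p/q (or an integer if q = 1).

E = (35/12, 53/12)
G = (15/8, 69/8)

1. G_x = 15/8  [line 11·x + -9·y + 57 = 0 ∩ |GB|² = 5413/32]
2. G_y = 69/8  [line 11·x + -9·y + 57 = 0 ∩ |GB|² = 5413/32]
   → G = (15/8, 69/8)
3. E_x = 35/12  [E is the centroid of △FAC]
4. E_y = 53/12  [E is the centroid of △FAC]
   → E = (35/12, 53/12)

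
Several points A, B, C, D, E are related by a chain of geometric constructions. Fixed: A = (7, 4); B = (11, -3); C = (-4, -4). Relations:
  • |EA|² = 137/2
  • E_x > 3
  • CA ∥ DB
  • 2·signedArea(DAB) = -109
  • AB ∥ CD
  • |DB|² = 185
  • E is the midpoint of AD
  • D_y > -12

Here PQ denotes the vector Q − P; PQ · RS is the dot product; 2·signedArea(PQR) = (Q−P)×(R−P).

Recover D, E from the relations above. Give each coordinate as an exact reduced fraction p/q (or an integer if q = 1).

D = (0, -11)
E = (7/2, -7/2)

1. D_x = 0  [CA ∥ DB ∩ AB ∥ CD]
2. D_y = -11  [CA ∥ DB ∩ AB ∥ CD]
   → D = (0, -11)
3. E_x = 7/2  [E is the midpoint of AD]
4. E_y = -7/2  [E is the midpoint of AD]
   → E = (7/2, -7/2)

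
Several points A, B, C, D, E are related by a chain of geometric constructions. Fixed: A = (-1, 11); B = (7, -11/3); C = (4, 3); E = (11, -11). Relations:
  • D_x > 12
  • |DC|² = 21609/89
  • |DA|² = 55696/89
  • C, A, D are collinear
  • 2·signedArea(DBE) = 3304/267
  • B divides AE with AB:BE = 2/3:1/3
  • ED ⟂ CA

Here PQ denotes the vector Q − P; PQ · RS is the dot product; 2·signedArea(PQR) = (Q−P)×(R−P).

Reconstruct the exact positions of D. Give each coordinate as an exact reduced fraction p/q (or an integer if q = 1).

1. D_x = 1091/89  [C, A, D are collinear ∩ ED ⟂ CA]
2. D_y = -909/89  [C, A, D are collinear ∩ ED ⟂ CA]
   → D = (1091/89, -909/89)

D = (1091/89, -909/89)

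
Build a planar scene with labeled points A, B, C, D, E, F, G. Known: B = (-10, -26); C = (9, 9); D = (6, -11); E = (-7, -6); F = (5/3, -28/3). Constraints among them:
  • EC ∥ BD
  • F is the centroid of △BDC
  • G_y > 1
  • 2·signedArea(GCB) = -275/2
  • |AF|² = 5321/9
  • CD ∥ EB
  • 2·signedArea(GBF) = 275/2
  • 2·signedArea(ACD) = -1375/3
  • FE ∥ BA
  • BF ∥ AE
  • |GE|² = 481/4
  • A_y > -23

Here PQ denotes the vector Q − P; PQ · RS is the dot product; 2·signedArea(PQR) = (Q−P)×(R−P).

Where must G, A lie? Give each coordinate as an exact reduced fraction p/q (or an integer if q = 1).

1. G_x = 1  [2·signedArea(GCB) = -275/2 ∩ 2·signedArea(GBF) = 275/2]
2. G_y = 3/2  [2·signedArea(GCB) = -275/2 ∩ 2·signedArea(GBF) = 275/2]
   → G = (1, 3/2)
3. A_x = -56/3  [BF ∥ AE ∩ FE ∥ BA]
4. A_y = -68/3  [BF ∥ AE ∩ FE ∥ BA]
   → A = (-56/3, -68/3)

A = (-56/3, -68/3)
G = (1, 3/2)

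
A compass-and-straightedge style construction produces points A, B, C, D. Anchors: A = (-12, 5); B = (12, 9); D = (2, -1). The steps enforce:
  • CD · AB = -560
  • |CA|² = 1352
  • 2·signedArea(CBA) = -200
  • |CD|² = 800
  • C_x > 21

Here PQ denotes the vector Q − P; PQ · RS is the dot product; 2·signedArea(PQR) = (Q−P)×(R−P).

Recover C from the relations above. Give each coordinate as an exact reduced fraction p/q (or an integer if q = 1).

C = (22, 19)

1. C_x = 22  [2·signedArea(CBA) = -200 ∩ CD · AB = -560]
2. C_y = 19  [2·signedArea(CBA) = -200 ∩ CD · AB = -560]
   → C = (22, 19)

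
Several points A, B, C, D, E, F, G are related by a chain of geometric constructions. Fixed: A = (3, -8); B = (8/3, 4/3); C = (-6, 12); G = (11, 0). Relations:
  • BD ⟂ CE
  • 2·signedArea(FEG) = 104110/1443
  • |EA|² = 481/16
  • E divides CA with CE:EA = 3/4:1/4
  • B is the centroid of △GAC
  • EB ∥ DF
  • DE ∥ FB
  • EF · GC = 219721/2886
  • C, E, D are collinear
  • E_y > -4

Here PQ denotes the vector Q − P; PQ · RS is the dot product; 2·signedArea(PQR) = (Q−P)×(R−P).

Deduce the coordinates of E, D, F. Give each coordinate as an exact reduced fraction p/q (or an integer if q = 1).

1. E_x = 3/4  [E divides CA with CE:EA = 3/4:1/4]
2. E_y = -3  [E divides CA with CE:EA = 3/4:1/4]
   → E = (3/4, -3)
3. D_x = -264/481  [C, E, D are collinear ∩ BD ⟂ CE]
4. D_y = -164/1443  [C, E, D are collinear ∩ BD ⟂ CE]
   → D = (-264/481, -164/1443)
5. F_x = 7895/5772  [DE ∥ FB ∩ EB ∥ DF]
6. F_y = 6089/1443  [DE ∥ FB ∩ EB ∥ DF]
   → F = (7895/5772, 6089/1443)

D = (-264/481, -164/1443)
E = (3/4, -3)
F = (7895/5772, 6089/1443)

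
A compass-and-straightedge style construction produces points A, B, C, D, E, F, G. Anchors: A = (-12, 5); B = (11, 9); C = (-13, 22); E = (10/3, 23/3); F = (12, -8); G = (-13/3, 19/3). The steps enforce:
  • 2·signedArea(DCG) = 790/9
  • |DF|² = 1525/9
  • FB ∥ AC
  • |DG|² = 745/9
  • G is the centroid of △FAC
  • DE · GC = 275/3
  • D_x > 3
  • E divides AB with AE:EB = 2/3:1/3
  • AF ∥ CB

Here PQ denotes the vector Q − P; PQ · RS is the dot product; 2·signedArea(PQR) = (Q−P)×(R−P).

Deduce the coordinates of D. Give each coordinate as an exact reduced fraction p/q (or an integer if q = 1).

1. D_x = 11/3  [2·signedArea(DCG) = 790/9 ∩ DE · GC = 275/3]
2. D_y = 2  [2·signedArea(DCG) = 790/9 ∩ DE · GC = 275/3]
   → D = (11/3, 2)

D = (11/3, 2)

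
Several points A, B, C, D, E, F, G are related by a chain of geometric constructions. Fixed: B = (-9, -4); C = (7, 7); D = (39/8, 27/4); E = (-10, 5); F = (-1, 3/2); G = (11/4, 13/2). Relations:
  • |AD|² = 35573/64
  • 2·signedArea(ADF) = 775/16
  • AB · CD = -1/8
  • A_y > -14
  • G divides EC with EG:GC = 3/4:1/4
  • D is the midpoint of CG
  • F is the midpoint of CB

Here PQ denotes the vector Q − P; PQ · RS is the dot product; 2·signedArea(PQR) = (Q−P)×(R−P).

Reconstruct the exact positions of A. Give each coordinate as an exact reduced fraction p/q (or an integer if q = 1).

A = (-8, -13)

1. A_x = -8  [2·signedArea(ADF) = 775/16 ∩ AB · CD = -1/8]
2. A_y = -13  [2·signedArea(ADF) = 775/16 ∩ AB · CD = -1/8]
   → A = (-8, -13)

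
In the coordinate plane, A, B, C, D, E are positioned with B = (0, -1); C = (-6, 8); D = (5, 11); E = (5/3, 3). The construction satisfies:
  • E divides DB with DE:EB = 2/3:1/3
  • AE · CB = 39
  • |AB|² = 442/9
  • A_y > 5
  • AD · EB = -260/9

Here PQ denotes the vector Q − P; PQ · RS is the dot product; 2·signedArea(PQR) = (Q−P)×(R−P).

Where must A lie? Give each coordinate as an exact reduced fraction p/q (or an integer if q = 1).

A = (-1/3, 6)

1. A_x = -1/3  [AE · CB = 39 ∩ AD · EB = -260/9]
2. A_y = 6  [AE · CB = 39 ∩ AD · EB = -260/9]
   → A = (-1/3, 6)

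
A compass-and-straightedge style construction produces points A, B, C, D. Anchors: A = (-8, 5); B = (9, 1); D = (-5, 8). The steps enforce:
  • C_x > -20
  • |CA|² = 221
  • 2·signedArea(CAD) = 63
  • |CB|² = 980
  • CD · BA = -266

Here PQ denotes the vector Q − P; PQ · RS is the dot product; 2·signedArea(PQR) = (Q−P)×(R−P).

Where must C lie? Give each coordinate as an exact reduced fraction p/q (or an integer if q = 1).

C = (-19, 15)

1. C_x = -19  [2·signedArea(CAD) = 63 ∩ CD · BA = -266]
2. C_y = 15  [2·signedArea(CAD) = 63 ∩ CD · BA = -266]
   → C = (-19, 15)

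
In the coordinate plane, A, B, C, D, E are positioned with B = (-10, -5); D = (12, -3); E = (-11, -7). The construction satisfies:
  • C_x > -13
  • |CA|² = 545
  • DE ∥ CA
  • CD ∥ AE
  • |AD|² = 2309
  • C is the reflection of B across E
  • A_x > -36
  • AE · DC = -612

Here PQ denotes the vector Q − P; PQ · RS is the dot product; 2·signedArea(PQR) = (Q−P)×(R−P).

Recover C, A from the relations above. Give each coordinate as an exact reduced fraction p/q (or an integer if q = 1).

A = (-35, -13)
C = (-12, -9)

1. C_x = -12  [C is the reflection of B across E]
2. C_y = -9  [C is the reflection of B across E]
   → C = (-12, -9)
3. A_x = -35  [CD ∥ AE ∩ DE ∥ CA]
4. A_y = -13  [CD ∥ AE ∩ DE ∥ CA]
   → A = (-35, -13)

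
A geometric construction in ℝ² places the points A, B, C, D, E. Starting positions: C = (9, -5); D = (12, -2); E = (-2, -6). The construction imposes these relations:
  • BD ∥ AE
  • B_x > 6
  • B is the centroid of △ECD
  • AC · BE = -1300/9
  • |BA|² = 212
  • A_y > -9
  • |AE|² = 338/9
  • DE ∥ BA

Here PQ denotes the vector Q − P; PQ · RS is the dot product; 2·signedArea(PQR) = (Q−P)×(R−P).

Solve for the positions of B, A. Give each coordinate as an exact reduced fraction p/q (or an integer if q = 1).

1. B_x = 19/3  [B is the centroid of △ECD]
2. B_y = -13/3  [B is the centroid of △ECD]
   → B = (19/3, -13/3)
3. A_x = -23/3  [BD ∥ AE ∩ DE ∥ BA]
4. A_y = -25/3  [BD ∥ AE ∩ DE ∥ BA]
   → A = (-23/3, -25/3)

A = (-23/3, -25/3)
B = (19/3, -13/3)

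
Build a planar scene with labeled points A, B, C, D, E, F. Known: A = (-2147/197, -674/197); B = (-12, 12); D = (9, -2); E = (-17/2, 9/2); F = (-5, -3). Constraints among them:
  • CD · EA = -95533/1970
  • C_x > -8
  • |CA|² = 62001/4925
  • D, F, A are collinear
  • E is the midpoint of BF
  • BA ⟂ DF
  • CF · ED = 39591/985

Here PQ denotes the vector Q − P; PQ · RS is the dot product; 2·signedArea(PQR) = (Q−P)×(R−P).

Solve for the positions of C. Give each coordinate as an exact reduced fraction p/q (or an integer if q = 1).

1. C_x = -7249/985  [CD · EA = -95533/1970 ∩ CF · ED = 39591/985]
2. C_y = -3121/985  [CD · EA = -95533/1970 ∩ CF · ED = 39591/985]
   → C = (-7249/985, -3121/985)

C = (-7249/985, -3121/985)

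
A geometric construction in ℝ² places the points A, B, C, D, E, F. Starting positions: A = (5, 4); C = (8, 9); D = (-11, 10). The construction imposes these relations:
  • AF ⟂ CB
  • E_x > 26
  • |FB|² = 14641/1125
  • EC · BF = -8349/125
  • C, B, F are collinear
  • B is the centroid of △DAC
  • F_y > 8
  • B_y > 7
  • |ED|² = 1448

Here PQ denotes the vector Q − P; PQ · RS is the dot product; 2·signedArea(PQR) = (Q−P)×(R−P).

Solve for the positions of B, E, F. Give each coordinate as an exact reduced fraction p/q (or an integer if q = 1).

1. B_x = 2/3  [B is the centroid of △DAC]
2. B_y = 23/3  [B is the centroid of △DAC]
   → B = (2/3, 23/3)
3. F_x = 527/125  [C, B, F are collinear ∩ AF ⟂ CB]
4. F_y = 1039/125  [C, B, F are collinear ∩ AF ⟂ CB]
   → F = (527/125, 1039/125)
5. E_x = 27  [line -1331/375·x + -242/375·y + 37873/375 = 0 ∩ |ED|² = 1448]
6. E_y = 8  [line -1331/375·x + -242/375·y + 37873/375 = 0 ∩ |ED|² = 1448]
   → E = (27, 8)

B = (2/3, 23/3)
E = (27, 8)
F = (527/125, 1039/125)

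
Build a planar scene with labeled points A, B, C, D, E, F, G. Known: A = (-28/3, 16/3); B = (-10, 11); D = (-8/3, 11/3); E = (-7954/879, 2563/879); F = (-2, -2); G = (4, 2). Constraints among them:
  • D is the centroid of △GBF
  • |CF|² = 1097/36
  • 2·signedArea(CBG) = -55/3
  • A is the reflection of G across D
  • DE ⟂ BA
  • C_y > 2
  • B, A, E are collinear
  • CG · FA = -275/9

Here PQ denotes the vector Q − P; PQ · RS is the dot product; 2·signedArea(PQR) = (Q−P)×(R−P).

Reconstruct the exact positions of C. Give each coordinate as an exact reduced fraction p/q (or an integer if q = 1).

C = (2/3, 17/6)

1. C_x = 2/3  [2·signedArea(CBG) = -55/3 ∩ CG · FA = -275/9]
2. C_y = 17/6  [2·signedArea(CBG) = -55/3 ∩ CG · FA = -275/9]
   → C = (2/3, 17/6)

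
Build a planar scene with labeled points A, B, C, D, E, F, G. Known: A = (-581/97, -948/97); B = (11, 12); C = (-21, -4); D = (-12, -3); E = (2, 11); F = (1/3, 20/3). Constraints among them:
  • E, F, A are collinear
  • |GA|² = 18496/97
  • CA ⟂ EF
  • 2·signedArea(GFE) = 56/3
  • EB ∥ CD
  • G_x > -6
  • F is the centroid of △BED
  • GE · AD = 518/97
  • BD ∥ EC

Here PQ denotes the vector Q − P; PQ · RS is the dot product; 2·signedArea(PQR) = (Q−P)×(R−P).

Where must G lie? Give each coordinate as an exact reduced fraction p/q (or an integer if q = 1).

1. G_x = -5  [GE · AD = 518/97 ∩ 2·signedArea(GFE) = 56/3]
2. G_y = 4  [GE · AD = 518/97 ∩ 2·signedArea(GFE) = 56/3]
   → G = (-5, 4)

G = (-5, 4)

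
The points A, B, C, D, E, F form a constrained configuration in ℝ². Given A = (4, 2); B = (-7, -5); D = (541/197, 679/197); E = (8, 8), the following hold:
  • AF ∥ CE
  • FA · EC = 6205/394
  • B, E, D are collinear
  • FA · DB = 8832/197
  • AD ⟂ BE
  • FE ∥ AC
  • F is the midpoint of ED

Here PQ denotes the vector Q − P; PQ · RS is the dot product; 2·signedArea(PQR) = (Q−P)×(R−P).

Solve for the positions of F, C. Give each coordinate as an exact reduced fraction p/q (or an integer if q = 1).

C = (2611/394, 1685/394)
F = (2117/394, 2255/394)

1. F_x = 2117/394  [F is the midpoint of ED]
2. F_y = 2255/394  [F is the midpoint of ED]
   → F = (2117/394, 2255/394)
3. C_x = 2611/394  [AF ∥ CE ∩ FE ∥ AC]
4. C_y = 1685/394  [AF ∥ CE ∩ FE ∥ AC]
   → C = (2611/394, 1685/394)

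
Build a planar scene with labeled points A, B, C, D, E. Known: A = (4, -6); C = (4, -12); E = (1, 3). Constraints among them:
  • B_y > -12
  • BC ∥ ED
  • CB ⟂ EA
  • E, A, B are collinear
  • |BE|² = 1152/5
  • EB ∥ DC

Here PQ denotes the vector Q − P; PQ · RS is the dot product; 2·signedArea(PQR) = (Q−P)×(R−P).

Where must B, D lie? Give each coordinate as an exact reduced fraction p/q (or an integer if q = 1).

1. B_x = 29/5  [E, A, B are collinear ∩ CB ⟂ EA]
2. B_y = -57/5  [E, A, B are collinear ∩ CB ⟂ EA]
   → B = (29/5, -57/5)
3. D_x = -4/5  [EB ∥ DC ∩ BC ∥ ED]
4. D_y = 12/5  [EB ∥ DC ∩ BC ∥ ED]
   → D = (-4/5, 12/5)

B = (29/5, -57/5)
D = (-4/5, 12/5)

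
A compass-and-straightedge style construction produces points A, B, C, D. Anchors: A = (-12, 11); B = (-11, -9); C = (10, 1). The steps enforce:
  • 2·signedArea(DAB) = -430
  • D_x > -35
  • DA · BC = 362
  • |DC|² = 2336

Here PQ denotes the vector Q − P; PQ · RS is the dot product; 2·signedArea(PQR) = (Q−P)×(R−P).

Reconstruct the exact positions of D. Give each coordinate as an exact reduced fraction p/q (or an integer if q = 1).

D = (-34, 21)

1. D_x = -34  [DA · BC = 362 ∩ 2·signedArea(DAB) = -430]
2. D_y = 21  [DA · BC = 362 ∩ 2·signedArea(DAB) = -430]
   → D = (-34, 21)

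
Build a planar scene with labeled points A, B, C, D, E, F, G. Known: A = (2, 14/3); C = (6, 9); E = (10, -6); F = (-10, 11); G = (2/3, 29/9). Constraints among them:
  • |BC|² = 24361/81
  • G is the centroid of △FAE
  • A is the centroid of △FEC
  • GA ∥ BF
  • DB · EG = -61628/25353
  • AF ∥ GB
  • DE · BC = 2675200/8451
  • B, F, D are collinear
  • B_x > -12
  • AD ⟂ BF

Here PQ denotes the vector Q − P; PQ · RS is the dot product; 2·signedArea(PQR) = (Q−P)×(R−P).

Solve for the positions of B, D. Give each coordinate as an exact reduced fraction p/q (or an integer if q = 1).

1. B_x = -34/3  [GA ∥ BF ∩ AF ∥ GB]
2. B_y = 86/9  [GA ∥ BF ∩ AF ∥ GB]
   → B = (-34/3, 86/9)
3. D_x = -2390/313  [B, F, D are collinear ∩ AD ⟂ BF]
4. D_y = 12734/939  [B, F, D are collinear ∩ AD ⟂ BF]
   → D = (-2390/313, 12734/939)

B = (-34/3, 86/9)
D = (-2390/313, 12734/939)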